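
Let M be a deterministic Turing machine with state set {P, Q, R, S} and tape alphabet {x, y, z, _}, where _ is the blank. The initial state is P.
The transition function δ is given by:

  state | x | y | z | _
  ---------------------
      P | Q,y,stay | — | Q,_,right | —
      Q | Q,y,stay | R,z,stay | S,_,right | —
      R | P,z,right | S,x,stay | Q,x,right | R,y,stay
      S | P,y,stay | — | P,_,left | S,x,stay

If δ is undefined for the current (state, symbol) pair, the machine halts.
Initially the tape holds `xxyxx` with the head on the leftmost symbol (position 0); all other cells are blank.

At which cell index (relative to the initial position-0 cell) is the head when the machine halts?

state=P head=0 tape=[x]xyxx_   (P,x)→(Q,y,stay)
state=Q head=0 tape=[y]xyxx_   (Q,y)→(R,z,stay)
state=R head=0 tape=[z]xyxx_   (R,z)→(Q,x,right)
state=Q head=1 tape=x[x]yxx_   (Q,x)→(Q,y,stay)
state=Q head=1 tape=x[y]yxx_   (Q,y)→(R,z,stay)
state=R head=1 tape=x[z]yxx_   (R,z)→(Q,x,right)
state=Q head=2 tape=xx[y]xx_   (Q,y)→(R,z,stay)
state=R head=2 tape=xx[z]xx_   (R,z)→(Q,x,right)
state=Q head=3 tape=xxx[x]x_   (Q,x)→(Q,y,stay)
state=Q head=3 tape=xxx[y]x_   (Q,y)→(R,z,stay)
state=R head=3 tape=xxx[z]x_   (R,z)→(Q,x,right)
state=Q head=4 tape=xxxx[x]_   (Q,x)→(Q,y,stay)
state=Q head=4 tape=xxxx[y]_   (Q,y)→(R,z,stay)
state=R head=4 tape=xxxx[z]_   (R,z)→(Q,x,right)
state=Q head=5 tape=xxxxx[_]
At halt the head is at cell 5.

5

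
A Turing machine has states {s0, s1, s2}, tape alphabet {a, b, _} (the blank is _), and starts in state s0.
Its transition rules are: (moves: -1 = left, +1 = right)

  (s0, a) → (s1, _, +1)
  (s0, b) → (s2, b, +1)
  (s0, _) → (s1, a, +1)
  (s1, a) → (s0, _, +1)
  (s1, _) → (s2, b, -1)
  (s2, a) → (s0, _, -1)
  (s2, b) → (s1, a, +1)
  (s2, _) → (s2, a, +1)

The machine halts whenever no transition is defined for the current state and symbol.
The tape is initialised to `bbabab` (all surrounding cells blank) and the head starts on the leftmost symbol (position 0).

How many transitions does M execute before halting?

14

state=s0 head=0 tape=[b]babab_   (s0,b)→(s2,b,+1)
state=s2 head=1 tape=b[b]abab_   (s2,b)→(s1,a,+1)
state=s1 head=2 tape=ba[a]bab_   (s1,a)→(s0,_,+1)
state=s0 head=3 tape=ba_[b]ab_   (s0,b)→(s2,b,+1)
state=s2 head=4 tape=ba_b[a]b_   (s2,a)→(s0,_,-1)
state=s0 head=3 tape=ba_[b]_b_   (s0,b)→(s2,b,+1)
state=s2 head=4 tape=ba_b[_]b_   (s2,_)→(s2,a,+1)
state=s2 head=5 tape=ba_ba[b]_   (s2,b)→(s1,a,+1)
state=s1 head=6 tape=ba_baa[_]   (s1,_)→(s2,b,-1)
state=s2 head=5 tape=ba_ba[a]b   (s2,a)→(s0,_,-1)
state=s0 head=4 tape=ba_b[a]_b   (s0,a)→(s1,_,+1)
state=s1 head=5 tape=ba_b_[_]b   (s1,_)→(s2,b,-1)
state=s2 head=4 tape=ba_b[_]bb   (s2,_)→(s2,a,+1)
state=s2 head=5 tape=ba_ba[b]b   (s2,b)→(s1,a,+1)
state=s1 head=6 tape=ba_baa[b]
M halts after 14 transitions.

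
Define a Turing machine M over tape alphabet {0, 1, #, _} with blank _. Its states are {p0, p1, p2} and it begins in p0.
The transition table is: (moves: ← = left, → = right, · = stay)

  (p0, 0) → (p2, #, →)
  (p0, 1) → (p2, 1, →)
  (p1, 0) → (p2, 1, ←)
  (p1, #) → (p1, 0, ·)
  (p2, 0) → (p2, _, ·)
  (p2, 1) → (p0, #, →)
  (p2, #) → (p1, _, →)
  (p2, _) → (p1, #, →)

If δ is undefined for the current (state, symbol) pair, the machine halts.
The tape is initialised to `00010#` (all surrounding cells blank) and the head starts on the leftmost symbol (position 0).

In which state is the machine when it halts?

state=p0 head=0 tape=[0]0010#   (p0,0)→(p2,#,→)
state=p2 head=1 tape=#[0]010#   (p2,0)→(p2,_,·)
state=p2 head=1 tape=#[_]010#   (p2,_)→(p1,#,→)
state=p1 head=2 tape=##[0]10#   (p1,0)→(p2,1,←)
state=p2 head=1 tape=#[#]110#   (p2,#)→(p1,_,→)
state=p1 head=2 tape=#_[1]10#
No transition is defined for (p1, 1); M halts in state p1.

p1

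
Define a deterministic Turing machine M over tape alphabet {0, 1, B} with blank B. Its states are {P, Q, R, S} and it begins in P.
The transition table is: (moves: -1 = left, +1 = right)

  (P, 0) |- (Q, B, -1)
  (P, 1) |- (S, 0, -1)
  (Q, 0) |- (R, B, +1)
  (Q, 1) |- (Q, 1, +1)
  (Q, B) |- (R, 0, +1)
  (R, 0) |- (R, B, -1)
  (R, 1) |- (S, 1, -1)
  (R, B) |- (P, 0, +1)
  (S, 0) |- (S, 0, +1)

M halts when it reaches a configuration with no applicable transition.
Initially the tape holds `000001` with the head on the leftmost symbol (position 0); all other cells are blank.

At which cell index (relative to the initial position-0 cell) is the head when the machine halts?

6

state=P head=0 tape=B[0]00001B   (P,0)→(Q,B,-1)
state=Q head=-1 tape=[B]B00001B   (Q,B)→(R,0,+1)
state=R head=0 tape=0[B]00001B   (R,B)→(P,0,+1)
state=P head=1 tape=00[0]0001B   (P,0)→(Q,B,-1)
state=Q head=0 tape=0[0]B0001B   (Q,0)→(R,B,+1)
state=R head=1 tape=0B[B]0001B   (R,B)→(P,0,+1)
state=P head=2 tape=0B0[0]001B   (P,0)→(Q,B,-1)
state=Q head=1 tape=0B[0]B001B   (Q,0)→(R,B,+1)
state=R head=2 tape=0BB[B]001B   (R,B)→(P,0,+1)
state=P head=3 tape=0BB0[0]01B   (P,0)→(Q,B,-1)
state=Q head=2 tape=0BB[0]B01B   (Q,0)→(R,B,+1)
state=R head=3 tape=0BBB[B]01B   (R,B)→(P,0,+1)
state=P head=4 tape=0BBB0[0]1B   (P,0)→(Q,B,-1)
state=Q head=3 tape=0BBB[0]B1B   (Q,0)→(R,B,+1)
state=R head=4 tape=0BBBB[B]1B   (R,B)→(P,0,+1)
state=P head=5 tape=0BBBB0[1]B   (P,1)→(S,0,-1)
state=S head=4 tape=0BBBB[0]0B   (S,0)→(S,0,+1)
state=S head=5 tape=0BBBB0[0]B   (S,0)→(S,0,+1)
state=S head=6 tape=0BBBB00[B]
At halt the head is at cell 6.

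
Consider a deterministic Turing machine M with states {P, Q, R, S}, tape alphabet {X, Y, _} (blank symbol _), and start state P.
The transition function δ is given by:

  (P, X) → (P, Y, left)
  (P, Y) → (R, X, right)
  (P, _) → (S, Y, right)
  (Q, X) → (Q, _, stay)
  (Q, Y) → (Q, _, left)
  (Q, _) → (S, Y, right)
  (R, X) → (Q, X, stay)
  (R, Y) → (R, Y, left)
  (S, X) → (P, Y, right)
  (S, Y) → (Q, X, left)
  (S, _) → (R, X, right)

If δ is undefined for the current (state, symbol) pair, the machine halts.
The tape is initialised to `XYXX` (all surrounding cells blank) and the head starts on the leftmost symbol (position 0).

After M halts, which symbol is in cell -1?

Y

P | __[X]YXX   read X → write Y, move left, go to P
P | _[_]YYXX   read _ → write Y, move right, go to S
S | _Y[Y]YXX   read Y → write X, move left, go to Q
Q | _[Y]XYXX   read Y → write _, move left, go to Q
Q | [_]_XYXX   read _ → write Y, move right, go to S
S | Y[_]XYXX   read _ → write X, move right, go to R
R | YX[X]YXX   read X → write X, move stay, go to Q
Q | YX[X]YXX   read X → write _, move stay, go to Q
Q | YX[_]YXX   read _ → write Y, move right, go to S
S | YXY[Y]XX   read Y → write X, move left, go to Q
Q | YX[Y]XXX   read Y → write _, move left, go to Q
Q | Y[X]_XXX   read X → write _, move stay, go to Q
Q | Y[_]_XXX   read _ → write Y, move right, go to S
S | YY[_]XXX   read _ → write X, move right, go to R
R | YYX[X]XX   read X → write X, move stay, go to Q
Q | YYX[X]XX   read X → write _, move stay, go to Q
Q | YYX[_]XX   read _ → write Y, move right, go to S
S | YYXY[X]X   read X → write Y, move right, go to P
P | YYXYY[X]   read X → write Y, move left, go to P
P | YYXY[Y]Y   read Y → write X, move right, go to R
R | YYXYX[Y]   read Y → write Y, move left, go to R
R | YYXY[X]Y   read X → write X, move stay, go to Q
Q | YYXY[X]Y   read X → write _, move stay, go to Q
Q | YYXY[_]Y   read _ → write Y, move right, go to S
S | YYXYY[Y]   read Y → write X, move left, go to Q
Q | YYXY[Y]X   read Y → write _, move left, go to Q
Q | YYX[Y]_X   read Y → write _, move left, go to Q
Q | YY[X]__X   read X → write _, move stay, go to Q
Q | YY[_]__X   read _ → write Y, move right, go to S
S | YYY[_]_X   read _ → write X, move right, go to R
R | YYYX[_]X
Cell -1 holds Y when M halts.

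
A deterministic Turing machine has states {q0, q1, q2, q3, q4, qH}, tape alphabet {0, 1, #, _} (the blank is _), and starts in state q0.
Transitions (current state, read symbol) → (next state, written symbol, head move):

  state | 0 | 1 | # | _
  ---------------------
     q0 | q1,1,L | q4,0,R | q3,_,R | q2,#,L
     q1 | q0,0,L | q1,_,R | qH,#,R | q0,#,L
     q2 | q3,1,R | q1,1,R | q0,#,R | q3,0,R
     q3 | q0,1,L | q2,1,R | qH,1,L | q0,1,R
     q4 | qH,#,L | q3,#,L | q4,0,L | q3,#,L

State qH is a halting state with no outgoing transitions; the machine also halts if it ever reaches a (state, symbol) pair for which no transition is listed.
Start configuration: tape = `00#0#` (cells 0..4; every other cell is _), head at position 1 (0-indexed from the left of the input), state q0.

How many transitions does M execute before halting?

5

q0 | __0[0]#0#   read 0 → write 1, move L, go to q1
q1 | __[0]1#0#   read 0 → write 0, move L, go to q0
q0 | _[_]01#0#   read _ → write #, move L, go to q2
q2 | [_]#01#0#   read _ → write 0, move R, go to q3
q3 | 0[#]01#0#   read # → write 1, move L, go to qH
qH | [0]101#0#
M halts after 5 transitions.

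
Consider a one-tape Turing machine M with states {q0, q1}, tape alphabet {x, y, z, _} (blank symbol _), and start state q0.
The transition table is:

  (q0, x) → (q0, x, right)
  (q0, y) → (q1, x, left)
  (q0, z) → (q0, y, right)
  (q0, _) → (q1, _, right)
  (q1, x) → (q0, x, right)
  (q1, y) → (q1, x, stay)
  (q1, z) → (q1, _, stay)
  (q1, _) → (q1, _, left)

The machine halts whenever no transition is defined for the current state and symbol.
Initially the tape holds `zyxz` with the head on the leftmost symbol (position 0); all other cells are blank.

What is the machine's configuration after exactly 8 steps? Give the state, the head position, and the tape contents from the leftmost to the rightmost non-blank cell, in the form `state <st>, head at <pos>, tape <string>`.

q0 | [z]yxz__   read z → write y, move right, go to q0
q0 | y[y]xz__   read y → write x, move left, go to q1
q1 | [y]xxz__   read y → write x, move stay, go to q1
q1 | [x]xxz__   read x → write x, move right, go to q0
q0 | x[x]xz__   read x → write x, move right, go to q0
q0 | xx[x]z__   read x → write x, move right, go to q0
q0 | xxx[z]__   read z → write y, move right, go to q0
q0 | xxxy[_]_   read _ → write _, move right, go to q1
q1 | xxxy_[_]
After 8 steps: state q1, head at 5, tape xxxy.

state q1, head at 5, tape xxxy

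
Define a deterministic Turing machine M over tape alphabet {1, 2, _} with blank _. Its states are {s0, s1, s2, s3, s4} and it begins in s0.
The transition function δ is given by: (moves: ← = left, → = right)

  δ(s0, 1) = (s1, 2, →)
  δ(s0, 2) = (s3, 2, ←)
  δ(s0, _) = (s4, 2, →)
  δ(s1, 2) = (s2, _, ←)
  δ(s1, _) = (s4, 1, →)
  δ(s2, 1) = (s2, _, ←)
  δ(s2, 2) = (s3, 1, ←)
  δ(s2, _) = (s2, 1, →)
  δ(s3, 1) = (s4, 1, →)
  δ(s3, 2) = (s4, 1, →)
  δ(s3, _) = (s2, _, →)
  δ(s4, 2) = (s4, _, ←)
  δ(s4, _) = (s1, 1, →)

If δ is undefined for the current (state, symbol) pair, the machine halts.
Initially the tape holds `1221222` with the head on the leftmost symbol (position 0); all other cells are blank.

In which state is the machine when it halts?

state=s0 head=0 tape=_[1]221222   (s0,1)→(s1,2,→)
state=s1 head=1 tape=_2[2]21222   (s1,2)→(s2,_,←)
state=s2 head=0 tape=_[2]_21222   (s2,2)→(s3,1,←)
state=s3 head=-1 tape=[_]1_21222   (s3,_)→(s2,_,→)
state=s2 head=0 tape=_[1]_21222   (s2,1)→(s2,_,←)
state=s2 head=-1 tape=[_]__21222   (s2,_)→(s2,1,→)
state=s2 head=0 tape=1[_]_21222   (s2,_)→(s2,1,→)
state=s2 head=1 tape=11[_]21222   (s2,_)→(s2,1,→)
state=s2 head=2 tape=111[2]1222   (s2,2)→(s3,1,←)
state=s3 head=1 tape=11[1]11222   (s3,1)→(s4,1,→)
state=s4 head=2 tape=111[1]1222
No transition is defined for (s4, 1); M halts in state s4.

s4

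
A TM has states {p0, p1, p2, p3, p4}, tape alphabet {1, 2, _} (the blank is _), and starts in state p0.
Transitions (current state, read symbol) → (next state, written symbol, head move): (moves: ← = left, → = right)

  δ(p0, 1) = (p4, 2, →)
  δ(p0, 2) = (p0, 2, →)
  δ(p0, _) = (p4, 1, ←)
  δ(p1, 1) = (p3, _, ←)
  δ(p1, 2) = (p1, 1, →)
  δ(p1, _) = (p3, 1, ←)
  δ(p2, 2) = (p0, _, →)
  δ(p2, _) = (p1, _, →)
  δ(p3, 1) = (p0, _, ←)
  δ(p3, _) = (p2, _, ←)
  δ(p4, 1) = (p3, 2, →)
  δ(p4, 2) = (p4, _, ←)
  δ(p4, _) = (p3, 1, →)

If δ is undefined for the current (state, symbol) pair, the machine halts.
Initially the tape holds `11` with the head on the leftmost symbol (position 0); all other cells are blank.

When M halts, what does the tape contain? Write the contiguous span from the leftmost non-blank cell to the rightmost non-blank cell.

221

p0 | [1]1__   read 1 → write 2, move →, go to p4
p4 | 2[1]__   read 1 → write 2, move →, go to p3
p3 | 22[_]_   read _ → write _, move ←, go to p2
p2 | 2[2]__   read 2 → write _, move →, go to p0
p0 | 2_[_]_   read _ → write 1, move ←, go to p4
p4 | 2[_]1_   read _ → write 1, move →, go to p3
p3 | 21[1]_   read 1 → write _, move ←, go to p0
p0 | 2[1]__   read 1 → write 2, move →, go to p4
p4 | 22[_]_   read _ → write 1, move →, go to p3
p3 | 221[_]   read _ → write _, move ←, go to p2
p2 | 22[1]_
The non-blank tape span at halt is 221.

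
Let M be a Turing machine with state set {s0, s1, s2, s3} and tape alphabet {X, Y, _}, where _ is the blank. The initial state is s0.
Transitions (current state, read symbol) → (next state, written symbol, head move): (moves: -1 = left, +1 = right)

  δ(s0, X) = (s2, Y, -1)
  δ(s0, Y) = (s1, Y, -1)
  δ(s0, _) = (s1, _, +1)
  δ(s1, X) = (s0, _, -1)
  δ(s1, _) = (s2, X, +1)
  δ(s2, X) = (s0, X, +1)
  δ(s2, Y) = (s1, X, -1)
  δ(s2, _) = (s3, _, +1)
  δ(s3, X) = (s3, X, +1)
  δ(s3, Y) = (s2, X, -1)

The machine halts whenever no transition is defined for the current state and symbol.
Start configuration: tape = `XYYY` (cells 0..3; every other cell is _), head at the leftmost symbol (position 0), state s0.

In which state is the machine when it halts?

s0 | _[X]YYY   read X → write Y, move -1, go to s2
s2 | [_]YYYY   read _ → write _, move +1, go to s3
s3 | _[Y]YYY   read Y → write X, move -1, go to s2
s2 | [_]XYYY   read _ → write _, move +1, go to s3
s3 | _[X]YYY   read X → write X, move +1, go to s3
s3 | _X[Y]YY   read Y → write X, move -1, go to s2
s2 | _[X]XYY   read X → write X, move +1, go to s0
s0 | _X[X]YY   read X → write Y, move -1, go to s2
s2 | _[X]YYY   read X → write X, move +1, go to s0
s0 | _X[Y]YY   read Y → write Y, move -1, go to s1
s1 | _[X]YYY   read X → write _, move -1, go to s0
s0 | [_]_YYY   read _ → write _, move +1, go to s1
s1 | _[_]YYY   read _ → write X, move +1, go to s2
s2 | _X[Y]YY   read Y → write X, move -1, go to s1
s1 | _[X]XYY   read X → write _, move -1, go to s0
s0 | [_]_XYY   read _ → write _, move +1, go to s1
s1 | _[_]XYY   read _ → write X, move +1, go to s2
s2 | _X[X]YY   read X → write X, move +1, go to s0
s0 | _XX[Y]Y   read Y → write Y, move -1, go to s1
s1 | _X[X]YY   read X → write _, move -1, go to s0
s0 | _[X]_YY   read X → write Y, move -1, go to s2
s2 | [_]Y_YY   read _ → write _, move +1, go to s3
s3 | _[Y]_YY   read Y → write X, move -1, go to s2
s2 | [_]X_YY   read _ → write _, move +1, go to s3
s3 | _[X]_YY   read X → write X, move +1, go to s3
s3 | _X[_]YY
No transition is defined for (s3, _); M halts in state s3.

s3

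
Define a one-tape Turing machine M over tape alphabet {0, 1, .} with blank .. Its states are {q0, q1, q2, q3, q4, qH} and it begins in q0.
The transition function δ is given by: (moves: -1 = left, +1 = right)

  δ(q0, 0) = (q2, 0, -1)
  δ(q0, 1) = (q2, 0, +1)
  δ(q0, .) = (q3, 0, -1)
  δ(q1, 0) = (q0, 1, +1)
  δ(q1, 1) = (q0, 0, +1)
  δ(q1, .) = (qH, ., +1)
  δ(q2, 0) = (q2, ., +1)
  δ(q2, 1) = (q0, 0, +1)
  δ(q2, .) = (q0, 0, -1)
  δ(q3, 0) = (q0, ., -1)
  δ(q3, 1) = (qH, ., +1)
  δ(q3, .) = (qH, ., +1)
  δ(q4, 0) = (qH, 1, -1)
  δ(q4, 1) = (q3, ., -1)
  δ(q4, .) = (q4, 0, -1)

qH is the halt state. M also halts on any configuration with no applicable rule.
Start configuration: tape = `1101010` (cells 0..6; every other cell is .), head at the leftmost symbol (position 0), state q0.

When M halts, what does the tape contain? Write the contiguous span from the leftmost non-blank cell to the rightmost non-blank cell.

0.....00

state=q0 head=0 tape=[1]101010.   (q0,1)→(q2,0,+1)
state=q2 head=1 tape=0[1]01010.   (q2,1)→(q0,0,+1)
state=q0 head=2 tape=00[0]1010.   (q0,0)→(q2,0,-1)
state=q2 head=1 tape=0[0]01010.   (q2,0)→(q2,.,+1)
state=q2 head=2 tape=0.[0]1010.   (q2,0)→(q2,.,+1)
state=q2 head=3 tape=0..[1]010.   (q2,1)→(q0,0,+1)
state=q0 head=4 tape=0..0[0]10.   (q0,0)→(q2,0,-1)
state=q2 head=3 tape=0..[0]010.   (q2,0)→(q2,.,+1)
state=q2 head=4 tape=0...[0]10.   (q2,0)→(q2,.,+1)
state=q2 head=5 tape=0....[1]0.   (q2,1)→(q0,0,+1)
state=q0 head=6 tape=0....0[0].   (q0,0)→(q2,0,-1)
state=q2 head=5 tape=0....[0]0.   (q2,0)→(q2,.,+1)
state=q2 head=6 tape=0.....[0].   (q2,0)→(q2,.,+1)
state=q2 head=7 tape=0......[.]   (q2,.)→(q0,0,-1)
state=q0 head=6 tape=0.....[.]0   (q0,.)→(q3,0,-1)
state=q3 head=5 tape=0....[.]00   (q3,.)→(qH,.,+1)
state=qH head=6 tape=0.....[0]0
The non-blank tape span at halt is 0.....00.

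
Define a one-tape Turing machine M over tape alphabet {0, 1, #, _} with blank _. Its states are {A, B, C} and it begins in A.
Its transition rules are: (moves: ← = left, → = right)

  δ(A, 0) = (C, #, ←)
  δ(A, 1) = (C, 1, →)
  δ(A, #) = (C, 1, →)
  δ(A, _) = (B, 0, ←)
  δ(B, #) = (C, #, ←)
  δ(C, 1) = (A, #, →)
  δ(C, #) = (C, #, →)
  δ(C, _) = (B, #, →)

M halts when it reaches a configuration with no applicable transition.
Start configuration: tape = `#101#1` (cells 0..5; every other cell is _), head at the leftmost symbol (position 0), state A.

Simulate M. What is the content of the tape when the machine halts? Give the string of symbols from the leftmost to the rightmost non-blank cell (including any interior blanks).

A | [#]101#1_   read # → write 1, move →, go to C
C | 1[1]01#1_   read 1 → write #, move →, go to A
A | 1#[0]1#1_   read 0 → write #, move ←, go to C
C | 1[#]#1#1_   read # → write #, move →, go to C
C | 1#[#]1#1_   read # → write #, move →, go to C
C | 1##[1]#1_   read 1 → write #, move →, go to A
A | 1###[#]1_   read # → write 1, move →, go to C
C | 1###1[1]_   read 1 → write #, move →, go to A
A | 1###1#[_]   read _ → write 0, move ←, go to B
B | 1###1[#]0   read # → write #, move ←, go to C
C | 1###[1]#0   read 1 → write #, move →, go to A
A | 1####[#]0   read # → write 1, move →, go to C
C | 1####1[0]
The non-blank tape span at halt is 1####10.

1####10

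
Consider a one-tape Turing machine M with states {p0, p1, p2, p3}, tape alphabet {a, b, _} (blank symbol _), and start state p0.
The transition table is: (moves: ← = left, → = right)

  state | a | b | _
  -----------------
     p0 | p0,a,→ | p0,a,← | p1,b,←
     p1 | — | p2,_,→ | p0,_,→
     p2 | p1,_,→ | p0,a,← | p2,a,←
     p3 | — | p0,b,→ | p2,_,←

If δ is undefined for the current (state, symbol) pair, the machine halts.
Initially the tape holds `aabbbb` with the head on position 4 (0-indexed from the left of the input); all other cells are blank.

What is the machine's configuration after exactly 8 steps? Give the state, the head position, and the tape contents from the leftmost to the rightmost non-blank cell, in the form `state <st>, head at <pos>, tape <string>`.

state p0, head at 4, tape aaaaaa

p0 | aabb[b]b   read b → write a, move ←, go to p0
p0 | aab[b]ab   read b → write a, move ←, go to p0
p0 | aa[b]aab   read b → write a, move ←, go to p0
p0 | a[a]aaab   read a → write a, move →, go to p0
p0 | aa[a]aab   read a → write a, move →, go to p0
p0 | aaa[a]ab   read a → write a, move →, go to p0
p0 | aaaa[a]b   read a → write a, move →, go to p0
p0 | aaaaa[b]   read b → write a, move ←, go to p0
p0 | aaaa[a]a
After 8 steps: state p0, head at 4, tape aaaaaa.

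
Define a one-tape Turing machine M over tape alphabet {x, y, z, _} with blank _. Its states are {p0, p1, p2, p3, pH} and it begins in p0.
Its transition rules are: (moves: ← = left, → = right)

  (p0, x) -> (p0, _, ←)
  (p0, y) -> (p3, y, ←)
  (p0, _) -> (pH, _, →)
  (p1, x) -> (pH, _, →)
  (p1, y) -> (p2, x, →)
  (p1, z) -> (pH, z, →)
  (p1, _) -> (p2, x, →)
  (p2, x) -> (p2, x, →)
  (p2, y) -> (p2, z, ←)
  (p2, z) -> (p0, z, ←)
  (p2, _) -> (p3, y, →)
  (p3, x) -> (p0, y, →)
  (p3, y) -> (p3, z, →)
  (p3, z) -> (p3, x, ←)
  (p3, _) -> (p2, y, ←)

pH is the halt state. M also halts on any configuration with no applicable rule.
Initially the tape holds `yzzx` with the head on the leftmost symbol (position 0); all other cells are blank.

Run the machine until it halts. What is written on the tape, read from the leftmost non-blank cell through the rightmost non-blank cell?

p0 | ____[y]zzx   read y → write y, move ←, go to p3
p3 | ___[_]yzzx   read _ → write y, move ←, go to p2
p2 | __[_]yyzzx   read _ → write y, move →, go to p3
p3 | __y[y]yzzx   read y → write z, move →, go to p3
p3 | __yz[y]zzx   read y → write z, move →, go to p3
p3 | __yzz[z]zx   read z → write x, move ←, go to p3
p3 | __yz[z]xzx   read z → write x, move ←, go to p3
p3 | __y[z]xxzx   read z → write x, move ←, go to p3
p3 | __[y]xxxzx   read y → write z, move →, go to p3
p3 | __z[x]xxzx   read x → write y, move →, go to p0
p0 | __zy[x]xzx   read x → write _, move ←, go to p0
p0 | __z[y]_xzx   read y → write y, move ←, go to p3
p3 | __[z]y_xzx   read z → write x, move ←, go to p3
p3 | _[_]xy_xzx   read _ → write y, move ←, go to p2
p2 | [_]yxy_xzx   read _ → write y, move →, go to p3
p3 | y[y]xy_xzx   read y → write z, move →, go to p3
p3 | yz[x]y_xzx   read x → write y, move →, go to p0
p0 | yzy[y]_xzx   read y → write y, move ←, go to p3
p3 | yz[y]y_xzx   read y → write z, move →, go to p3
p3 | yzz[y]_xzx   read y → write z, move →, go to p3
p3 | yzzz[_]xzx   read _ → write y, move ←, go to p2
p2 | yzz[z]yxzx   read z → write z, move ←, go to p0
p0 | yz[z]zyxzx
The non-blank tape span at halt is yzzzyxzx.

yzzzyxzx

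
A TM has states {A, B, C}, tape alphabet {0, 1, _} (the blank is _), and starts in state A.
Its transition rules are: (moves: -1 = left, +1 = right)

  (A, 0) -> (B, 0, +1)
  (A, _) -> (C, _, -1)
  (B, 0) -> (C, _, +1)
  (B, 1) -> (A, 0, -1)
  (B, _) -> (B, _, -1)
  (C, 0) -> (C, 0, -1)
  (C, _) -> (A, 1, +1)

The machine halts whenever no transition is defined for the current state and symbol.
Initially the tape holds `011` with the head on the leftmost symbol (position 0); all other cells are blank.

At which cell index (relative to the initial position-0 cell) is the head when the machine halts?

2

state=A head=0 tape=[0]11   (A,0)→(B,0,+1)
state=B head=1 tape=0[1]1   (B,1)→(A,0,-1)
state=A head=0 tape=[0]01   (A,0)→(B,0,+1)
state=B head=1 tape=0[0]1   (B,0)→(C,_,+1)
state=C head=2 tape=0_[1]
At halt the head is at cell 2.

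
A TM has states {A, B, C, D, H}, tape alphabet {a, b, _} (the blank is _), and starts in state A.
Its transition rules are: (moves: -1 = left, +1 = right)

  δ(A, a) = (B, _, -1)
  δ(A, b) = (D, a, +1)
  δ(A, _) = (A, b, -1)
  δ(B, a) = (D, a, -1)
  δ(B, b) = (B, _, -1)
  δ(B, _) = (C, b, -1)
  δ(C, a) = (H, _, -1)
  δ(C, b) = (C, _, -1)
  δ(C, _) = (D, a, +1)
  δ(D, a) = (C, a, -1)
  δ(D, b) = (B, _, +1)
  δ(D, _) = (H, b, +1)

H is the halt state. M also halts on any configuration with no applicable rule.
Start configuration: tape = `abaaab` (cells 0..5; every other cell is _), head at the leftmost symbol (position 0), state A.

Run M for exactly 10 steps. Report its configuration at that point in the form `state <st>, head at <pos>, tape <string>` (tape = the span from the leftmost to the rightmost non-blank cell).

state H, head at -2, tape a_b_aaab

state=A head=0 tape=__[a]baaab   (A,a)→(B,_,-1)
state=B head=-1 tape=_[_]_baaab   (B,_)→(C,b,-1)
state=C head=-2 tape=[_]b_baaab   (C,_)→(D,a,+1)
state=D head=-1 tape=a[b]_baaab   (D,b)→(B,_,+1)
state=B head=0 tape=a_[_]baaab   (B,_)→(C,b,-1)
state=C head=-1 tape=a[_]bbaaab   (C,_)→(D,a,+1)
state=D head=0 tape=aa[b]baaab   (D,b)→(B,_,+1)
state=B head=1 tape=aa_[b]aaab   (B,b)→(B,_,-1)
state=B head=0 tape=aa[_]_aaab   (B,_)→(C,b,-1)
state=C head=-1 tape=a[a]b_aaab   (C,a)→(H,_,-1)
state=H head=-2 tape=[a]_b_aaab
After 10 steps: state H, head at -2, tape a_b_aaab.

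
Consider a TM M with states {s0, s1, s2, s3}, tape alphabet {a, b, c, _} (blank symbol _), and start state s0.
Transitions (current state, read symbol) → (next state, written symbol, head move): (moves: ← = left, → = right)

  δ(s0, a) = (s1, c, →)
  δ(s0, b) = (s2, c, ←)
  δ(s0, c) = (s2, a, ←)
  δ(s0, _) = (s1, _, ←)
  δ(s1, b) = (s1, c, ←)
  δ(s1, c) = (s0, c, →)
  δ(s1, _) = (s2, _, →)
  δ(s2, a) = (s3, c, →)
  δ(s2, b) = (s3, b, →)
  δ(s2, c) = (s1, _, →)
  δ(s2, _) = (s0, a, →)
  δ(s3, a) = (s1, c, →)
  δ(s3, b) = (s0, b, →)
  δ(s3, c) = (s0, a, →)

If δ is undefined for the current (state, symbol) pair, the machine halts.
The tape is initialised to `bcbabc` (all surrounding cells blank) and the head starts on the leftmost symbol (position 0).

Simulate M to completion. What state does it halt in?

s1

state=s0 head=0 tape=_[b]cbabc   (s0,b)→(s2,c,←)
state=s2 head=-1 tape=[_]ccbabc   (s2,_)→(s0,a,→)
state=s0 head=0 tape=a[c]cbabc   (s0,c)→(s2,a,←)
state=s2 head=-1 tape=[a]acbabc   (s2,a)→(s3,c,→)
state=s3 head=0 tape=c[a]cbabc   (s3,a)→(s1,c,→)
state=s1 head=1 tape=cc[c]babc   (s1,c)→(s0,c,→)
state=s0 head=2 tape=ccc[b]abc   (s0,b)→(s2,c,←)
state=s2 head=1 tape=cc[c]cabc   (s2,c)→(s1,_,→)
state=s1 head=2 tape=cc_[c]abc   (s1,c)→(s0,c,→)
state=s0 head=3 tape=cc_c[a]bc   (s0,a)→(s1,c,→)
state=s1 head=4 tape=cc_cc[b]c   (s1,b)→(s1,c,←)
state=s1 head=3 tape=cc_c[c]cc   (s1,c)→(s0,c,→)
state=s0 head=4 tape=cc_cc[c]c   (s0,c)→(s2,a,←)
state=s2 head=3 tape=cc_c[c]ac   (s2,c)→(s1,_,→)
state=s1 head=4 tape=cc_c_[a]c
No transition is defined for (s1, a); M halts in state s1.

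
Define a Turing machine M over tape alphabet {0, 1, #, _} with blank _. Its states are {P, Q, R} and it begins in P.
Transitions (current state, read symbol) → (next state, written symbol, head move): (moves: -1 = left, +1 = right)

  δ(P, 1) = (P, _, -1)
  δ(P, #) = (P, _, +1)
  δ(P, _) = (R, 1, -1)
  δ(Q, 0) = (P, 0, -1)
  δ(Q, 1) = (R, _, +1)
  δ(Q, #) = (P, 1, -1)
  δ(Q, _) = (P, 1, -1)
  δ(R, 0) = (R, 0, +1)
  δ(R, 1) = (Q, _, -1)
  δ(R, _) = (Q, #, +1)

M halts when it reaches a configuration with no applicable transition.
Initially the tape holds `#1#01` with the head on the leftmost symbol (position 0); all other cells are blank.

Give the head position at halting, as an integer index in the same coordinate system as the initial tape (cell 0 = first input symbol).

P | _[#]1#01   read # → write _, move +1, go to P
P | __[1]#01   read 1 → write _, move -1, go to P
P | _[_]_#01   read _ → write 1, move -1, go to R
R | [_]1_#01   read _ → write #, move +1, go to Q
Q | #[1]_#01   read 1 → write _, move +1, go to R
R | #_[_]#01   read _ → write #, move +1, go to Q
Q | #_#[#]01   read # → write 1, move -1, go to P
P | #_[#]101   read # → write _, move +1, go to P
P | #__[1]01   read 1 → write _, move -1, go to P
P | #_[_]_01   read _ → write 1, move -1, go to R
R | #[_]1_01   read _ → write #, move +1, go to Q
Q | ##[1]_01   read 1 → write _, move +1, go to R
R | ##_[_]01   read _ → write #, move +1, go to Q
Q | ##_#[0]1   read 0 → write 0, move -1, go to P
P | ##_[#]01   read # → write _, move +1, go to P
P | ##__[0]1
At halt the head is at cell 3.

3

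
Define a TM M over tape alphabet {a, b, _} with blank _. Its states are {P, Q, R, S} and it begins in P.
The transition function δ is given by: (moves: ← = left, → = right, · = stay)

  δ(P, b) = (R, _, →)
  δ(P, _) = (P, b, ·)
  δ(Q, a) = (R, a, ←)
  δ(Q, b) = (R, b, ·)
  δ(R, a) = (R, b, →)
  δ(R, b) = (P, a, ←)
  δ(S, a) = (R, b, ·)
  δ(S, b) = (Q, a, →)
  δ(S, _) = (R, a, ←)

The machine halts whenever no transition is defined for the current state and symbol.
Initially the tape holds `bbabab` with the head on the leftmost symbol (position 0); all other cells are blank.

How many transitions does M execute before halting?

P | [b]babab_   read b → write _, move →, go to R
R | _[b]abab_   read b → write a, move ←, go to P
P | [_]aabab_   read _ → write b, move ·, go to P
P | [b]aabab_   read b → write _, move →, go to R
R | _[a]abab_   read a → write b, move →, go to R
R | _b[a]bab_   read a → write b, move →, go to R
R | _bb[b]ab_   read b → write a, move ←, go to P
P | _b[b]aab_   read b → write _, move →, go to R
R | _b_[a]ab_   read a → write b, move →, go to R
R | _b_b[a]b_   read a → write b, move →, go to R
R | _b_bb[b]_   read b → write a, move ←, go to P
P | _b_b[b]a_   read b → write _, move →, go to R
R | _b_b_[a]_   read a → write b, move →, go to R
R | _b_b_b[_]
M halts after 13 transitions.

13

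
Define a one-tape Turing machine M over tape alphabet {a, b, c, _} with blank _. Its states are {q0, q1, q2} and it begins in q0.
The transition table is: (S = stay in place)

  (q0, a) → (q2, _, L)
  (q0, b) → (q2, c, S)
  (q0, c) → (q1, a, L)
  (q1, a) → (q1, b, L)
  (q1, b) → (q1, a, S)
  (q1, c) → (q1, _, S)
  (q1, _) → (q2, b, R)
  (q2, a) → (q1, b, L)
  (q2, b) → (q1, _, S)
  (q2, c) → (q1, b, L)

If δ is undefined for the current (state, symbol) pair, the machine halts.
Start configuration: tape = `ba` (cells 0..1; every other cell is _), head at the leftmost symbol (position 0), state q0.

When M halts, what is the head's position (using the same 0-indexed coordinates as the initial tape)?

state=q0 head=0 tape=__[b]a_   (q0,b)→(q2,c,S)
state=q2 head=0 tape=__[c]a_   (q2,c)→(q1,b,L)
state=q1 head=-1 tape=_[_]ba_   (q1,_)→(q2,b,R)
state=q2 head=0 tape=_b[b]a_   (q2,b)→(q1,_,S)
state=q1 head=0 tape=_b[_]a_   (q1,_)→(q2,b,R)
state=q2 head=1 tape=_bb[a]_   (q2,a)→(q1,b,L)
state=q1 head=0 tape=_b[b]b_   (q1,b)→(q1,a,S)
state=q1 head=0 tape=_b[a]b_   (q1,a)→(q1,b,L)
state=q1 head=-1 tape=_[b]bb_   (q1,b)→(q1,a,S)
state=q1 head=-1 tape=_[a]bb_   (q1,a)→(q1,b,L)
state=q1 head=-2 tape=[_]bbb_   (q1,_)→(q2,b,R)
state=q2 head=-1 tape=b[b]bb_   (q2,b)→(q1,_,S)
state=q1 head=-1 tape=b[_]bb_   (q1,_)→(q2,b,R)
state=q2 head=0 tape=bb[b]b_   (q2,b)→(q1,_,S)
state=q1 head=0 tape=bb[_]b_   (q1,_)→(q2,b,R)
state=q2 head=1 tape=bbb[b]_   (q2,b)→(q1,_,S)
state=q1 head=1 tape=bbb[_]_   (q1,_)→(q2,b,R)
state=q2 head=2 tape=bbbb[_]
At halt the head is at cell 2.

2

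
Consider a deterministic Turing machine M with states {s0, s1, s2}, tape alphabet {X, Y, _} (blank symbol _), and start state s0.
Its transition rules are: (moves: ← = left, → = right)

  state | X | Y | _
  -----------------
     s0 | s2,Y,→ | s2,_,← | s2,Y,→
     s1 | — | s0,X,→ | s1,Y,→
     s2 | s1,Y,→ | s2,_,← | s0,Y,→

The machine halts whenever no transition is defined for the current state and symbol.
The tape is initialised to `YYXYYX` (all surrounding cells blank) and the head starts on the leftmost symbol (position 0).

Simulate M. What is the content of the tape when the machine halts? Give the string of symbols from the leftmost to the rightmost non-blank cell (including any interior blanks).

YYYYYYYX

s0 | __[Y]YXYYX   read Y → write _, move ←, go to s2
s2 | _[_]_YXYYX   read _ → write Y, move →, go to s0
s0 | _Y[_]YXYYX   read _ → write Y, move →, go to s2
s2 | _YY[Y]XYYX   read Y → write _, move ←, go to s2
s2 | _Y[Y]_XYYX   read Y → write _, move ←, go to s2
s2 | _[Y]__XYYX   read Y → write _, move ←, go to s2
s2 | [_]___XYYX   read _ → write Y, move →, go to s0
s0 | Y[_]__XYYX   read _ → write Y, move →, go to s2
s2 | YY[_]_XYYX   read _ → write Y, move →, go to s0
s0 | YYY[_]XYYX   read _ → write Y, move →, go to s2
s2 | YYYY[X]YYX   read X → write Y, move →, go to s1
s1 | YYYYY[Y]YX   read Y → write X, move →, go to s0
s0 | YYYYYX[Y]X   read Y → write _, move ←, go to s2
s2 | YYYYY[X]_X   read X → write Y, move →, go to s1
s1 | YYYYYY[_]X   read _ → write Y, move →, go to s1
s1 | YYYYYYY[X]
The non-blank tape span at halt is YYYYYYYX.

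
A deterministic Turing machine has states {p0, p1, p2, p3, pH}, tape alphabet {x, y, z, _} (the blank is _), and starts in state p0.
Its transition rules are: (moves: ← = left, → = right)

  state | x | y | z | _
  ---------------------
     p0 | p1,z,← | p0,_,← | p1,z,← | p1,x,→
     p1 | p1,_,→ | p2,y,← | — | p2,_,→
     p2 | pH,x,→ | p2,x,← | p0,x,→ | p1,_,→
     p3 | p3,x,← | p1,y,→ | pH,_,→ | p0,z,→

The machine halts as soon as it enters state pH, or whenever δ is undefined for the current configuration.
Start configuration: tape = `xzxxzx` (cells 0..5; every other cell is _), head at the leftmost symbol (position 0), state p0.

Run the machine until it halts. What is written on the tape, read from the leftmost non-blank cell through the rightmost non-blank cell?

state=p0 head=0 tape=_[x]zxxzx   (p0,x)→(p1,z,←)
state=p1 head=-1 tape=[_]zzxxzx   (p1,_)→(p2,_,→)
state=p2 head=0 tape=_[z]zxxzx   (p2,z)→(p0,x,→)
state=p0 head=1 tape=_x[z]xxzx   (p0,z)→(p1,z,←)
state=p1 head=0 tape=_[x]zxxzx   (p1,x)→(p1,_,→)
state=p1 head=1 tape=__[z]xxzx
The non-blank tape span at halt is zxxzx.

zxxzx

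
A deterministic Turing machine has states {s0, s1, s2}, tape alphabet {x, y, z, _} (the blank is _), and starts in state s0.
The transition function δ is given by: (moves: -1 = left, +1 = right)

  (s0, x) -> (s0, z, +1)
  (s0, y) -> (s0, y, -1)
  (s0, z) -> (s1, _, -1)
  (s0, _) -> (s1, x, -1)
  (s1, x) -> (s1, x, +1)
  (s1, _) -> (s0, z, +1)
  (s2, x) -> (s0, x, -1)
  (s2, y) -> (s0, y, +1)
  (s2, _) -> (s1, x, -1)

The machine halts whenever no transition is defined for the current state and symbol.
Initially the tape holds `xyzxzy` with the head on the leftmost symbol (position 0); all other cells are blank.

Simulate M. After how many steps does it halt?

s0 | _[x]yzxzy   read x → write z, move +1, go to s0
s0 | _z[y]zxzy   read y → write y, move -1, go to s0
s0 | _[z]yzxzy   read z → write _, move -1, go to s1
s1 | [_]_yzxzy   read _ → write z, move +1, go to s0
s0 | z[_]yzxzy   read _ → write x, move -1, go to s1
s1 | [z]xyzxzy
M halts after 5 transitions.

5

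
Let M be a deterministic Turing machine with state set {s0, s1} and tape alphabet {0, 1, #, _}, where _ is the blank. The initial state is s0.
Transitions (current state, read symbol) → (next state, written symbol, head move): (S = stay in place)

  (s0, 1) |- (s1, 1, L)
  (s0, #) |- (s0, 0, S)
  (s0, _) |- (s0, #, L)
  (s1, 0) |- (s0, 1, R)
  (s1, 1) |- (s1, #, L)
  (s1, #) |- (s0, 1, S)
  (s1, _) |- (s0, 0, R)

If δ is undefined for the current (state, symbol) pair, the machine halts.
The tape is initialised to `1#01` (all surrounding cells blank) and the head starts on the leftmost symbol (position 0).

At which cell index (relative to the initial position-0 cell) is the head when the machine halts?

-1

s0 | __[1]#01   read 1 → write 1, move L, go to s1
s1 | _[_]1#01   read _ → write 0, move R, go to s0
s0 | _0[1]#01   read 1 → write 1, move L, go to s1
s1 | _[0]1#01   read 0 → write 1, move R, go to s0
s0 | _1[1]#01   read 1 → write 1, move L, go to s1
s1 | _[1]1#01   read 1 → write #, move L, go to s1
s1 | [_]#1#01   read _ → write 0, move R, go to s0
s0 | 0[#]1#01   read # → write 0, move S, go to s0
s0 | 0[0]1#01
At halt the head is at cell -1.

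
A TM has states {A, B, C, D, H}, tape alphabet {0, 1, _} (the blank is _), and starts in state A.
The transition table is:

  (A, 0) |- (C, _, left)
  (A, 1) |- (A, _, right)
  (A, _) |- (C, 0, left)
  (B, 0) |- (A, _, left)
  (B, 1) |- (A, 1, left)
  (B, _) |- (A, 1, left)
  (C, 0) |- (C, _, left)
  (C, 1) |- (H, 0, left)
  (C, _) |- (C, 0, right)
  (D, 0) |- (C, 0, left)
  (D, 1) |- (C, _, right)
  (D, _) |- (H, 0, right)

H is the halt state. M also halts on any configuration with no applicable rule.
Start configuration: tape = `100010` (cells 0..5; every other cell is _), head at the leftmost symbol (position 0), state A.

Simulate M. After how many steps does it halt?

state=A head=0 tape=__[1]00010   (A,1)→(A,_,right)
state=A head=1 tape=___[0]0010   (A,0)→(C,_,left)
state=C head=0 tape=__[_]_0010   (C,_)→(C,0,right)
state=C head=1 tape=__0[_]0010   (C,_)→(C,0,right)
state=C head=2 tape=__00[0]010   (C,0)→(C,_,left)
state=C head=1 tape=__0[0]_010   (C,0)→(C,_,left)
state=C head=0 tape=__[0]__010   (C,0)→(C,_,left)
state=C head=-1 tape=_[_]___010   (C,_)→(C,0,right)
state=C head=0 tape=_0[_]__010   (C,_)→(C,0,right)
state=C head=1 tape=_00[_]_010   (C,_)→(C,0,right)
state=C head=2 tape=_000[_]010   (C,_)→(C,0,right)
state=C head=3 tape=_0000[0]10   (C,0)→(C,_,left)
state=C head=2 tape=_000[0]_10   (C,0)→(C,_,left)
state=C head=1 tape=_00[0]__10   (C,0)→(C,_,left)
state=C head=0 tape=_0[0]___10   (C,0)→(C,_,left)
state=C head=-1 tape=_[0]____10   (C,0)→(C,_,left)
state=C head=-2 tape=[_]_____10   (C,_)→(C,0,right)
state=C head=-1 tape=0[_]____10   (C,_)→(C,0,right)
state=C head=0 tape=00[_]___10   (C,_)→(C,0,right)
state=C head=1 tape=000[_]__10   (C,_)→(C,0,right)
state=C head=2 tape=0000[_]_10   (C,_)→(C,0,right)
state=C head=3 tape=00000[_]10   (C,_)→(C,0,right)
state=C head=4 tape=000000[1]0   (C,1)→(H,0,left)
state=H head=3 tape=00000[0]00
M halts after 23 transitions.

23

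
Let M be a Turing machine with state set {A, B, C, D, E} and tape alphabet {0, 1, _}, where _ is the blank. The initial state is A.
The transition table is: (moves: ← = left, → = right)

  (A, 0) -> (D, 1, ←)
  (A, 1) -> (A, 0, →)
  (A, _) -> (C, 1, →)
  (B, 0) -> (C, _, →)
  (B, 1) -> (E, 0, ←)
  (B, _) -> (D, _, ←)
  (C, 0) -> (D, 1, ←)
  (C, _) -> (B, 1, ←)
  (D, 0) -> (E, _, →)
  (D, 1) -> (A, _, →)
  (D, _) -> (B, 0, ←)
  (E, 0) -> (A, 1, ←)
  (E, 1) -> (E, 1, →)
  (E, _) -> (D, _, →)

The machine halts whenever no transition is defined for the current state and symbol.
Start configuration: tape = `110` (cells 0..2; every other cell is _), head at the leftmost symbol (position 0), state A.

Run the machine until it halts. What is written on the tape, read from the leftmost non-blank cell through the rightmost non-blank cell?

0__1101

A | [1]10____   read 1 → write 0, move →, go to A
A | 0[1]0____   read 1 → write 0, move →, go to A
A | 00[0]____   read 0 → write 1, move ←, go to D
D | 0[0]1____   read 0 → write _, move →, go to E
E | 0_[1]____   read 1 → write 1, move →, go to E
E | 0_1[_]___   read _ → write _, move →, go to D
D | 0_1_[_]__   read _ → write 0, move ←, go to B
B | 0_1[_]0__   read _ → write _, move ←, go to D
D | 0_[1]_0__   read 1 → write _, move →, go to A
A | 0__[_]0__   read _ → write 1, move →, go to C
C | 0__1[0]__   read 0 → write 1, move ←, go to D
D | 0__[1]1__   read 1 → write _, move →, go to A
A | 0___[1]__   read 1 → write 0, move →, go to A
A | 0___0[_]_   read _ → write 1, move →, go to C
C | 0___01[_]   read _ → write 1, move ←, go to B
B | 0___0[1]1   read 1 → write 0, move ←, go to E
E | 0___[0]01   read 0 → write 1, move ←, go to A
A | 0__[_]101   read _ → write 1, move →, go to C
C | 0__1[1]01
The non-blank tape span at halt is 0__1101.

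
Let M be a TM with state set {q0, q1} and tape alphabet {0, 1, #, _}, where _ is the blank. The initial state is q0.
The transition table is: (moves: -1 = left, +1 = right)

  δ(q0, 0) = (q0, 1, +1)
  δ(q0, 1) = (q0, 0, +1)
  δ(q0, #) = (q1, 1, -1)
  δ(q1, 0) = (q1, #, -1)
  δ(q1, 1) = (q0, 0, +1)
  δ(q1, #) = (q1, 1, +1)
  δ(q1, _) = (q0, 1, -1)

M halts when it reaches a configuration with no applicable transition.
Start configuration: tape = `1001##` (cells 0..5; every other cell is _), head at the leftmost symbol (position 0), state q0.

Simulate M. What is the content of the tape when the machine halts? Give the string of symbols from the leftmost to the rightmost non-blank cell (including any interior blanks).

q0 | __[1]001##   read 1 → write 0, move +1, go to q0
q0 | __0[0]01##   read 0 → write 1, move +1, go to q0
q0 | __01[0]1##   read 0 → write 1, move +1, go to q0
q0 | __011[1]##   read 1 → write 0, move +1, go to q0
q0 | __0110[#]#   read # → write 1, move -1, go to q1
q1 | __011[0]1#   read 0 → write #, move -1, go to q1
q1 | __01[1]#1#   read 1 → write 0, move +1, go to q0
q0 | __010[#]1#   read # → write 1, move -1, go to q1
q1 | __01[0]11#   read 0 → write #, move -1, go to q1
q1 | __0[1]#11#   read 1 → write 0, move +1, go to q0
q0 | __00[#]11#   read # → write 1, move -1, go to q1
q1 | __0[0]111#   read 0 → write #, move -1, go to q1
q1 | __[0]#111#   read 0 → write #, move -1, go to q1
q1 | _[_]##111#   read _ → write 1, move -1, go to q0
q0 | [_]1##111#
The non-blank tape span at halt is 1##111#.

1##111#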